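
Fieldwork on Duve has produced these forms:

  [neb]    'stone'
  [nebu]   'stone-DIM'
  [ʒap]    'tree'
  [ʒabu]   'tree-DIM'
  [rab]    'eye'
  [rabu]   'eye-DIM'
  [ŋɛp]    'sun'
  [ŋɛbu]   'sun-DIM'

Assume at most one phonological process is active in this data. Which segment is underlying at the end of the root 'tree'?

/p/

The stem for 'tree' ends in [p] in [ʒap] but [b] in [ʒabu].
Compare 'eye', with invariant [b] in [rab] and [rabu]: an analysis with underlying /b/ and a rule producing [p] in isolation would wrongly predict alternation here too.
The alternation reflects intervocalic voicing: voiceless stops become voiced between vowels. /p/ is underlying.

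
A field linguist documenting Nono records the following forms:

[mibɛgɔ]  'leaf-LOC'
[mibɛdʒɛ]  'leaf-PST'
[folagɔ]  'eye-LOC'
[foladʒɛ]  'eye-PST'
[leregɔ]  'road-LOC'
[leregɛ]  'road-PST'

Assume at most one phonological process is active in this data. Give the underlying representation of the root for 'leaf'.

/mibɛdʒ/

The root 'leaf' surfaces as [mibɛgɔ] and [mibɛdʒɛ], with a stem-final [g] ~ [dʒ] alternation.
If /g/ were underlying and a rule turned it into [dʒ] before the PST suffix, 'road' would also alternate; but it has [g] in both [leregɔ] and [leregɛ].
The underlying segment must be /dʒ/; palato-alveolar /dʒ/ becomes [g] when no front vowel follows, yielding [g] there.
Hence 'leaf' is /mibɛdʒ/ underlyingly.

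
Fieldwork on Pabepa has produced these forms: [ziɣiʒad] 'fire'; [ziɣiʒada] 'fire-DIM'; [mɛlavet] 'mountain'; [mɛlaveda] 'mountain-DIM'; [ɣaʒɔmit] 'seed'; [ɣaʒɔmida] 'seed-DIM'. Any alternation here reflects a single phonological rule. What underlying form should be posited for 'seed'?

The root 'seed' surfaces as [ɣaʒɔmit] and [ɣaʒɔmida], with a stem-final [t] ~ [d] alternation.
If /d/ were underlying and a rule turned it into [t] in isolation, 'fire' would also alternate; but it has [d] in both [ziɣiʒad] and [ziɣiʒada].
The underlying segment must be /t/; voiceless stops become voiced between vowels, yielding [d] there.

/ɣaʒɔmit/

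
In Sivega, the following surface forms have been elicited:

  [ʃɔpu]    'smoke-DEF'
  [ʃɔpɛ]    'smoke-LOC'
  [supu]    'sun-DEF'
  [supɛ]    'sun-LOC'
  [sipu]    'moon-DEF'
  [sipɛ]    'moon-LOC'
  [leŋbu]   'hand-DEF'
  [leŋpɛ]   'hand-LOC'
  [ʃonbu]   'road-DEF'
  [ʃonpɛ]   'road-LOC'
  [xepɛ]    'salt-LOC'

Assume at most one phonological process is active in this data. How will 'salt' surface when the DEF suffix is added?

The DEF morpheme has two allomorphs, [-bu] and [-pu].
By contrast the LOC suffix keeps its initial [p] throughout — that segment must be underlying.
The DEF suffix is therefore /-bu/ underlyingly, with post-vocalic devoicing: voiced stops become voiceless after a vowel.
After 'salt', which ends in a vowel, the suffix surfaces as [-pu], giving [xepu].

[xepu]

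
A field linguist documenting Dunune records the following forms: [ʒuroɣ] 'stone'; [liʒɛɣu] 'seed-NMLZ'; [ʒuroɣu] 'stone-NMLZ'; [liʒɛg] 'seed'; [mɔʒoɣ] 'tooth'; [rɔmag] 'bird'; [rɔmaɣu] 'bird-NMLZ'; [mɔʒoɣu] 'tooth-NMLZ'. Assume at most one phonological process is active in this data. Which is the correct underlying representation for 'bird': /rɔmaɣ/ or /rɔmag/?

/rɔmag/

In [rɔmaɣu] and [rɔmag] the final segment of 'bird' alternates: [ɣ] ~ [g].
If /ɣ/ were underlying and a rule turned it into [g] in isolation, 'tooth' would also alternate; but it has [ɣ] in both [mɔʒoɣu] and [mɔʒoɣ].
So /g/ is underlying, and a rule of intervocalic spirantization — voiced stops become fricatives between vowels — gives [ɣ].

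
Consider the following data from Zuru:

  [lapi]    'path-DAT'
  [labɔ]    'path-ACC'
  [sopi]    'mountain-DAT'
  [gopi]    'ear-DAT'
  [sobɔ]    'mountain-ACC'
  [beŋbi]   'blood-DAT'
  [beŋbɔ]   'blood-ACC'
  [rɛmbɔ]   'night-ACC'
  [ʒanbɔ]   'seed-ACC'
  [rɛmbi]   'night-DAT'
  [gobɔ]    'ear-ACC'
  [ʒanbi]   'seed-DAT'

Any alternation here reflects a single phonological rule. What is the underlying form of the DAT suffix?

/-pi/

The DAT suffix surfaces as [-bi] and [-pi], depending on the final segment of the stem.
By contrast the ACC suffix keeps its initial [b] throughout — that segment must be underlying.
So the underlying form is /-pi/, and voiceless stops become voiced after a nasal.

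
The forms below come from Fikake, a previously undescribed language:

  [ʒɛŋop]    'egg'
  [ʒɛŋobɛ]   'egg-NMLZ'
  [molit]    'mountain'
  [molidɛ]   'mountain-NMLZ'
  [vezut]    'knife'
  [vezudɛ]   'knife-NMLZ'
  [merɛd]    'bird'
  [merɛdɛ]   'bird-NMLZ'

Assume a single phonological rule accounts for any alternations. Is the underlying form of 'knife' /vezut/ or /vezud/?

/vezut/

In [vezut] and [vezudɛ] the final segment of 'knife' alternates: [t] ~ [d].
The stem 'bird' ([merɛd], [merɛdɛ]) shows [d] unchanged in both environments, so [d] cannot be basic with [t] derived in isolation.
The underlying segment must be /t/; voiceless stops become voiced between vowels, yielding [d] there.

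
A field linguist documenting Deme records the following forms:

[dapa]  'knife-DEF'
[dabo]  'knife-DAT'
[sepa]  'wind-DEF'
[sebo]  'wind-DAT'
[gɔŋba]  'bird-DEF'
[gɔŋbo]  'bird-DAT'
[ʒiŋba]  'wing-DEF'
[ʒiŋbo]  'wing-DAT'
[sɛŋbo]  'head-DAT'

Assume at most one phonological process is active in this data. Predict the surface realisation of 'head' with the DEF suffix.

The DEF morpheme has two allomorphs, [-ba] and [-pa].
By contrast the DAT suffix keeps its initial [b] throughout — that segment must be underlying.
The DEF suffix is therefore /-pa/ underlyingly, with post-nasal voicing: voiceless stops become voiced after a nasal.
After 'head', which ends in a nasal, the suffix surfaces as [-ba], giving [sɛŋba].

[sɛŋba]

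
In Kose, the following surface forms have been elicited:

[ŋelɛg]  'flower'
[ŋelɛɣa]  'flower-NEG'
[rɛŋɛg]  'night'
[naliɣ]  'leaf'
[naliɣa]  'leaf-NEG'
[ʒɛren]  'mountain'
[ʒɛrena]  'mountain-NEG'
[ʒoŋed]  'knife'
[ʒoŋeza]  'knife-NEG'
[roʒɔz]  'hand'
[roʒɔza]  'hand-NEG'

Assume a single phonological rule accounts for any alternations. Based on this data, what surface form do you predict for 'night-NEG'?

[rɛŋɛɣa]

The root 'flower' surfaces as [ŋelɛg] and [ŋelɛɣa], with a stem-final [g] ~ [ɣ] alternation.
But 'leaf' keeps [ɣ] in both environments ([naliɣ], [naliɣa]), so there is no rule changing /ɣ/ to [g] in isolation.
The alternation reflects intervocalic spirantization: voiced stops become fricatives between vowels. /g/ is underlying.
From [rɛŋɛg] the stem 'night' is /rɛŋɛg/; between vowels this yields [rɛŋɛɣa].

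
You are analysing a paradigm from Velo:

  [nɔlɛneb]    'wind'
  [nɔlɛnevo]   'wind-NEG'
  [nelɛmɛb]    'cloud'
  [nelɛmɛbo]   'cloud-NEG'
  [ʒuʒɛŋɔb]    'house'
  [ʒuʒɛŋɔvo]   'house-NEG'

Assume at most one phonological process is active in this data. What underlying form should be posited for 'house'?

In [ʒuʒɛŋɔb] and [ʒuʒɛŋɔvo] the final segment of 'house' alternates: [b] ~ [v].
Compare 'cloud', with invariant [b] in [nelɛmɛb] and [nelɛmɛbo]: an analysis with underlying /b/ and a rule producing [v] before the NEG suffix would wrongly predict alternation here too.
The alternation reflects word-final hardening: voiced fricatives become stops word-finally. /v/ is underlying.

/ʒuʒɛŋɔv/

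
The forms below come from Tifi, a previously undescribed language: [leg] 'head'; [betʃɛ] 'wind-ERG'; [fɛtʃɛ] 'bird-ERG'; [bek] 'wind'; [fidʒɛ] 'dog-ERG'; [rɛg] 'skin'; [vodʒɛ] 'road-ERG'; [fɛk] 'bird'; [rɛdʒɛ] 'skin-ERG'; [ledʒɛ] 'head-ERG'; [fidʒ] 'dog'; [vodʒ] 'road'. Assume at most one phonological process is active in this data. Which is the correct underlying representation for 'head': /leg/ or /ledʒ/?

The stem for 'head' ends in [dʒ] in [ledʒɛ] but [g] in [leg].
If /dʒ/ were underlying and a rule turned it into [g] in isolation, 'road' would also alternate; but it has [dʒ] in both [vodʒɛ] and [vodʒ].
The underlying segment must be /g/; /k/ and /g/ become palato-alveolar [tʃ] and [dʒ] before a front vowel, yielding [dʒ] there.

/leg/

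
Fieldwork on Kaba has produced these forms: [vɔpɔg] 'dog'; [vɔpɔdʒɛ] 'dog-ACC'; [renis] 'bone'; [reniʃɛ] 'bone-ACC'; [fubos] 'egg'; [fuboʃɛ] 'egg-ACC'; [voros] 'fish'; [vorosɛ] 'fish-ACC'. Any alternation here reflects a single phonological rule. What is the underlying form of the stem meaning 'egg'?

/fuboʃ/

In [fubos] and [fuboʃɛ] the final segment of 'egg' alternates: [s] ~ [ʃ].
If /s/ were underlying and a rule turned it into [ʃ] before the ACC suffix, 'fish' would also alternate; but it has [s] in both [voros] and [vorosɛ].
So /ʃ/ is underlying, and a rule of depalatalization — palato-alveolar /dʒ/ and /ʃ/ become [g] and [s] when no front vowel follows — gives [s].
Hence 'egg' is /fuboʃ/ underlyingly.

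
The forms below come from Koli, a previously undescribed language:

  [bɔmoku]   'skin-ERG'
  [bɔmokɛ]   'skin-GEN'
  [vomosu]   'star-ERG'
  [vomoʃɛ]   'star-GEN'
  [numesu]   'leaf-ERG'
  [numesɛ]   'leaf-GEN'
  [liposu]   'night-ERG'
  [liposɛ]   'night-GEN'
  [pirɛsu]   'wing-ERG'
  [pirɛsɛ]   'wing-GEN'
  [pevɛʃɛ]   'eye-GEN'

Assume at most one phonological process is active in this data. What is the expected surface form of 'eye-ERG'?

The stem for 'star' ends in [s] in [vomosu] but [ʃ] in [vomoʃɛ].
If /s/ were underlying and a rule turned it into [ʃ] before the GEN suffix, 'wing' would also alternate; but it has [s] in both [pirɛsu] and [pirɛsɛ].
So /ʃ/ is underlying, and a rule of depalatalization — palato-alveolar /ʃ/ becomes [s] when no front vowel follows — gives [s].
The one attested form of 'eye', [pevɛʃɛ], shows underlying /pevɛʃ/. Applying the same rule when no front vowel follows gives [pevɛsu].

[pevɛsu]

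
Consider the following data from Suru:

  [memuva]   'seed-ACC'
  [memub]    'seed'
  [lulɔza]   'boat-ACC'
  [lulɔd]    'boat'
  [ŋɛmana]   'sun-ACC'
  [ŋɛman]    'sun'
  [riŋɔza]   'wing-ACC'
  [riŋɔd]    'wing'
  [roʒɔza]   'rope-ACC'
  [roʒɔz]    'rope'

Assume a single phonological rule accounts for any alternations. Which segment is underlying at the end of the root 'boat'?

'boat' shows [z] ~ [d] at the end of the stem ([lulɔza] vs [lulɔd]).
If /z/ were underlying and a rule turned it into [d] in isolation, 'rope' would also alternate; but it has [z] in both [roʒɔza] and [roʒɔz].
Therefore /d/ is basic and [z] is derived by intervocalic spirantization (voiced stops become fricatives between vowels).

/d/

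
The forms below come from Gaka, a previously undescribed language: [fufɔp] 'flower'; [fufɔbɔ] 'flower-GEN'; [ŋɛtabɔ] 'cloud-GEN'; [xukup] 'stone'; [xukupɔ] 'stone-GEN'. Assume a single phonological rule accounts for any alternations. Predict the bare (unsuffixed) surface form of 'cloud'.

[ŋɛtap]

The root 'flower' surfaces as [fufɔp] and [fufɔbɔ], with a stem-final [p] ~ [b] alternation.
But 'stone' keeps [p] in both environments ([xukup], [xukupɔ]), so there is no rule changing /p/ to [b] before the GEN suffix.
The underlying segment must be /b/; voiced obstruents become voiceless word-finally, yielding [p] there.
From [ŋɛtabɔ] the stem 'cloud' is /ŋɛtab/; word-finally this yields [ŋɛtap].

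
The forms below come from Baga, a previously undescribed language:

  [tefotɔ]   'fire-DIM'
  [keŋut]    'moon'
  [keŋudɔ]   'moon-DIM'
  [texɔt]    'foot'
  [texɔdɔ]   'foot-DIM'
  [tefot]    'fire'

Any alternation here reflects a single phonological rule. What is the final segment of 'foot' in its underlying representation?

'foot' shows [d] ~ [t] at the end of the stem ([texɔdɔ] vs [texɔt]).
Compare 'fire', with invariant [t] in [tefotɔ] and [tefot]: an analysis with underlying /t/ and a rule producing [d] before the DIM suffix would wrongly predict alternation here too.
So /d/ is underlying, and a rule of word-final obstruent devoicing — voiced obstruents become voiceless word-finally — gives [t].

/d/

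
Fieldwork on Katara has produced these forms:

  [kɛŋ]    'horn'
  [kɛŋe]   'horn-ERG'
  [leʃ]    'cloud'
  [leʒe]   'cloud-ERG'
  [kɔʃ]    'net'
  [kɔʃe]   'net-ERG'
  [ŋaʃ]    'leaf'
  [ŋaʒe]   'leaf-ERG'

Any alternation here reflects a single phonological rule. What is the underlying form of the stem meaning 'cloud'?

The root 'cloud' surfaces as [leʃ] and [leʒe], with a stem-final [ʃ] ~ [ʒ] alternation.
The stem 'net' ([kɔʃ], [kɔʃe]) shows [ʃ] unchanged in both environments, so [ʃ] cannot be basic with [ʒ] derived before the ERG suffix.
So /ʒ/ is underlying, and a rule of word-final obstruent devoicing — voiced obstruents become voiceless word-finally — gives [ʃ].
Hence 'cloud' is /leʒ/ underlyingly.

/leʒ/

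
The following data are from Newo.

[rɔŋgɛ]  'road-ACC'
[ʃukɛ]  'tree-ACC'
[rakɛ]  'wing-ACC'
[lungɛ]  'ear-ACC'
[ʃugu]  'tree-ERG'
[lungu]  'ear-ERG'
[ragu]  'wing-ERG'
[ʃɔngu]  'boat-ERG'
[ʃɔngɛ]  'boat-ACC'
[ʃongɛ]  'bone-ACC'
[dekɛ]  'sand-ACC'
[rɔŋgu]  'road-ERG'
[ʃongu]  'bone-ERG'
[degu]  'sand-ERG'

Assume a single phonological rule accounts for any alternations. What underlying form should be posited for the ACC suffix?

The ACC suffix surfaces as [-gɛ] and [-kɛ], depending on the final segment of the stem.
By contrast the ERG suffix keeps its initial [g] throughout — that segment must be underlying.
So the underlying form is /-kɛ/, and voiceless stops become voiced after a nasal.

/-kɛ/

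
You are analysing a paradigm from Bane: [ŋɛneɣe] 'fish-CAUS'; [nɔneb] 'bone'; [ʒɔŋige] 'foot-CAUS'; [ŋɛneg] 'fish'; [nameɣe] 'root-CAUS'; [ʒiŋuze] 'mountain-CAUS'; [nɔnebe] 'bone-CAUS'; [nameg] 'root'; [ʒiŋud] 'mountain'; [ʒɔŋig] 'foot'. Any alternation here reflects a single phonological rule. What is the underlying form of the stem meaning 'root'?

The stem for 'root' ends in [g] in [nameg] but [ɣ] in [nameɣe].
But 'foot' keeps [g] in both environments ([ʒɔŋig], [ʒɔŋige]), so there is no rule changing /g/ to [ɣ] before the CAUS suffix.
The underlying segment must be /ɣ/; voiced fricatives become stops word-finally, yielding [g] there.
So 'root' = /nameɣ/.

/nameɣ/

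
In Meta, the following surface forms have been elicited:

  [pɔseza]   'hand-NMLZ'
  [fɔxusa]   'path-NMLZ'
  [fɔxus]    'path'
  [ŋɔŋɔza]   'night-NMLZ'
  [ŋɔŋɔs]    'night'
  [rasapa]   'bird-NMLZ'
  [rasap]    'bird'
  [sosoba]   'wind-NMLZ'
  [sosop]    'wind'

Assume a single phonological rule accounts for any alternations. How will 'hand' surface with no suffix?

The root 'night' surfaces as [ŋɔŋɔza] and [ŋɔŋɔs], with a stem-final [z] ~ [s] alternation.
The stem 'path' ([fɔxusa], [fɔxus]) shows [s] unchanged in both environments, so [s] cannot be basic with [z] derived before the NMLZ suffix.
The underlying segment must be /z/; voiced obstruents become voiceless word-finally, yielding [s] there.
From [pɔseza] the stem 'hand' is /pɔsez/; word-finally this yields [pɔses].

[pɔses]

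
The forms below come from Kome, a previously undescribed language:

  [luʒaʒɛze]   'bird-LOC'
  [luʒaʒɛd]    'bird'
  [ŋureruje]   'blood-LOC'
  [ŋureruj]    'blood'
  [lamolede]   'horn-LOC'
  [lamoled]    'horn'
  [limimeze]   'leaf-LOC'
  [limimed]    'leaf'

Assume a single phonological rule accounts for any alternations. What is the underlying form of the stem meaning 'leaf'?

/limimez/

In [limimeze] and [limimed] the final segment of 'leaf' alternates: [z] ~ [d].
If /d/ were underlying and a rule turned it into [z] before the LOC suffix, 'horn' would also alternate; but it has [d] in both [lamolede] and [lamoled].
The alternation reflects word-final hardening: voiced fricatives become stops word-finally. /z/ is underlying.
The underlying form of 'leaf' is therefore /limimez/.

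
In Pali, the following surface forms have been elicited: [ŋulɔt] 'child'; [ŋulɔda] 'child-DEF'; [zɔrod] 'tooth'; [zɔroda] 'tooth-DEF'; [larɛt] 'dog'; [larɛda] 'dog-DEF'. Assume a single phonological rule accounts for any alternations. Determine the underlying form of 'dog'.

The stem for 'dog' ends in [t] in [larɛt] but [d] in [larɛda].
If /d/ were underlying and a rule turned it into [t] in isolation, 'tooth' would also alternate; but it has [d] in both [zɔrod] and [zɔroda].
The underlying segment must be /t/; voiceless stops become voiced between vowels, yielding [d] there.
The underlying form of 'dog' is therefore /larɛt/.

/larɛt/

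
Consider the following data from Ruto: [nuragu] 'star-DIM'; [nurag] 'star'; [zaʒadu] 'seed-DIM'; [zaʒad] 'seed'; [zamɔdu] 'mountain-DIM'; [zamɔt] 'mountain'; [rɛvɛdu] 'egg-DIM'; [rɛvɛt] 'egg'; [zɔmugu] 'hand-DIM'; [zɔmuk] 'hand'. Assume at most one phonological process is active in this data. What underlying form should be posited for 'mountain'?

The root 'mountain' surfaces as [zamɔdu] and [zamɔt], with a stem-final [d] ~ [t] alternation.
Compare 'seed', with invariant [d] in [zaʒadu] and [zaʒad]: an analysis with underlying /d/ and a rule producing [t] in isolation would wrongly predict alternation here too.
The alternation reflects intervocalic voicing: voiceless stops become voiced between vowels. /t/ is underlying.
Hence 'mountain' is /zamɔt/ underlyingly.

/zamɔt/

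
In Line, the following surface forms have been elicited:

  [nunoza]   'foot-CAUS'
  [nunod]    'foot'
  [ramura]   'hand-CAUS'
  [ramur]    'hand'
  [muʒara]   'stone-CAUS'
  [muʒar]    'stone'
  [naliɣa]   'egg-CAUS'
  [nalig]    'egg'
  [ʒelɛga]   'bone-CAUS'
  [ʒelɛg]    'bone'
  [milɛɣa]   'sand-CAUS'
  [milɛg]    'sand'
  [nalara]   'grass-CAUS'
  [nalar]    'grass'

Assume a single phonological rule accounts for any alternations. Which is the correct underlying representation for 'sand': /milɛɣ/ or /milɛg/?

/milɛɣ/

'sand' shows [ɣ] ~ [g] at the end of the stem ([milɛɣa] vs [milɛg]).
If /g/ were underlying and a rule turned it into [ɣ] before the CAUS suffix, 'bone' would also alternate; but it has [g] in both [ʒelɛga] and [ʒelɛg].
The underlying segment must be /ɣ/; voiced fricatives become stops word-finally, yielding [g] there.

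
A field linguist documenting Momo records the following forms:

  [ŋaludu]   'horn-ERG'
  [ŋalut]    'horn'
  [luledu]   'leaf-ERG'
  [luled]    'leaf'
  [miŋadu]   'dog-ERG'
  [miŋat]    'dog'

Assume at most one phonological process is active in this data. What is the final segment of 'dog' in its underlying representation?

The root 'dog' surfaces as [miŋadu] and [miŋat], with a stem-final [d] ~ [t] alternation.
But 'leaf' keeps [d] in both environments ([luledu], [luled]), so there is no rule changing /d/ to [t] in isolation.
Therefore /t/ is basic and [d] is derived by intervocalic voicing (voiceless stops become voiced between vowels).

/t/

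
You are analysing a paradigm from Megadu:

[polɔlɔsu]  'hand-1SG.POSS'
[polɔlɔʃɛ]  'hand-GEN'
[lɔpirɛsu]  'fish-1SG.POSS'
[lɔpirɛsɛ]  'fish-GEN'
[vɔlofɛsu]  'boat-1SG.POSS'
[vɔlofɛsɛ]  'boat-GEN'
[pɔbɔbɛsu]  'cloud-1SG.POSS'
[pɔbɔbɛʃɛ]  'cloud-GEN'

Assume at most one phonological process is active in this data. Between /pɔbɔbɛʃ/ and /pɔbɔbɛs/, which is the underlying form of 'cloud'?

/pɔbɔbɛʃ/

In [pɔbɔbɛsu] and [pɔbɔbɛʃɛ] the final segment of 'cloud' alternates: [s] ~ [ʃ].
But 'boat' keeps [s] in both environments ([vɔlofɛsu], [vɔlofɛsɛ]), so there is no rule changing /s/ to [ʃ] before the GEN suffix.
So /ʃ/ is underlying, and a rule of depalatalization — palato-alveolar /ʃ/ becomes [s] when no front vowel follows — gives [s].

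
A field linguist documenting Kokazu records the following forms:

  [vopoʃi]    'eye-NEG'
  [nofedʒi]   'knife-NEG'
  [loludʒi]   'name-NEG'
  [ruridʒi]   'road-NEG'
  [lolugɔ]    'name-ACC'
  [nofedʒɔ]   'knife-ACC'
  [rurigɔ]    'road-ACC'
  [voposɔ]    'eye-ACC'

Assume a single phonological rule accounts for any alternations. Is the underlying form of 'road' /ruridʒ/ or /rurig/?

The root 'road' surfaces as [ruridʒi] and [rurigɔ], with a stem-final [dʒ] ~ [g] alternation.
The stem 'knife' ([nofedʒi], [nofedʒɔ]) shows [dʒ] unchanged in both environments, so [dʒ] cannot be basic with [g] derived before the ACC suffix.
So /g/ is underlying, and a rule of palatalization before a front vowel — /g/ and /s/ become palato-alveolar [dʒ] and [ʃ] before a front vowel — gives [dʒ].

/rurig/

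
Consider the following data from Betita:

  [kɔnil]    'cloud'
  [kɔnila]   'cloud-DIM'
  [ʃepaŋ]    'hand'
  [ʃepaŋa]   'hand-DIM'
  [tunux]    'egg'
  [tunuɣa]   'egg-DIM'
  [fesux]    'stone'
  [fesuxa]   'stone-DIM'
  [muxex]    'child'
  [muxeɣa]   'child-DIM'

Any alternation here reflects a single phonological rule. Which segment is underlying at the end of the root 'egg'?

/ɣ/

In [tunux] and [tunuɣa] the final segment of 'egg' alternates: [x] ~ [ɣ].
The stem 'stone' ([fesux], [fesuxa]) shows [x] unchanged in both environments, so [x] cannot be basic with [ɣ] derived before the DIM suffix.
The underlying segment must be /ɣ/; voiced obstruents become voiceless word-finally, yielding [x] there.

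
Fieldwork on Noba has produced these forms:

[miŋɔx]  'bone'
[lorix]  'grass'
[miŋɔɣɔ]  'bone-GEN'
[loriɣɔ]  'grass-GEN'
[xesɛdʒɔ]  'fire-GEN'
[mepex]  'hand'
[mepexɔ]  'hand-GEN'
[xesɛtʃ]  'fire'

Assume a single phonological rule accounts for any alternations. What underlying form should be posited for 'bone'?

In [miŋɔx] and [miŋɔɣɔ] the final segment of 'bone' alternates: [x] ~ [ɣ].
The stem 'hand' ([mepex], [mepexɔ]) shows [x] unchanged in both environments, so [x] cannot be basic with [ɣ] derived before the GEN suffix.
The underlying segment must be /ɣ/; voiced obstruents become voiceless word-finally, yielding [x] there.
Hence 'bone' is /miŋɔɣ/ underlyingly.

/miŋɔɣ/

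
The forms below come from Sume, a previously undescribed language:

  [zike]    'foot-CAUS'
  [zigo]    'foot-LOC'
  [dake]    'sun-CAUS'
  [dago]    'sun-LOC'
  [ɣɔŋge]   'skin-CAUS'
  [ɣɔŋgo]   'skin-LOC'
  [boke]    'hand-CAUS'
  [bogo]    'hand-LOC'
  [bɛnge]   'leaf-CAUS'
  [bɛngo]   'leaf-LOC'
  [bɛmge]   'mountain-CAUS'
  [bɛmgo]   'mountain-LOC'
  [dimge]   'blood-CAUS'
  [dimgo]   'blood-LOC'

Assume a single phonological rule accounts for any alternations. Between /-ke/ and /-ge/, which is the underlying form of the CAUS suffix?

/-ke/

The CAUS suffix surfaces as [-ge] and [-ke], depending on the final segment of the stem.
The LOC suffix, which begins with [g], is invariant after every stem; so [g] is not altered by any rule here.
So the underlying form is /-ke/, and voiceless stops become voiced after a nasal.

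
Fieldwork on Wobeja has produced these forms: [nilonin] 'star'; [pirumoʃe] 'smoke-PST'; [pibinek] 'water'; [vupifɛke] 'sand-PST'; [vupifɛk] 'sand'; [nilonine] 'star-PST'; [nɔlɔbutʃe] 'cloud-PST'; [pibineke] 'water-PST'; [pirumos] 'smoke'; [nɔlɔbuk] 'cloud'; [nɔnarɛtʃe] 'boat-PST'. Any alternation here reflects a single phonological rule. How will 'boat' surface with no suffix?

[nɔnarɛk]

In [nɔlɔbuk] and [nɔlɔbutʃe] the final segment of 'cloud' alternates: [k] ~ [tʃ].
If /k/ were underlying and a rule turned it into [tʃ] before the PST suffix, 'water' would also alternate; but it has [k] in both [pibinek] and [pibineke].
So /tʃ/ is underlying, and a rule of depalatalization — palato-alveolar /tʃ/ and /ʃ/ become [k] and [s] when no front vowel follows — gives [k].
The one attested form of 'boat', [nɔnarɛtʃe], shows underlying /nɔnarɛtʃ/. Applying the same rule when no front vowel follows gives [nɔnarɛk].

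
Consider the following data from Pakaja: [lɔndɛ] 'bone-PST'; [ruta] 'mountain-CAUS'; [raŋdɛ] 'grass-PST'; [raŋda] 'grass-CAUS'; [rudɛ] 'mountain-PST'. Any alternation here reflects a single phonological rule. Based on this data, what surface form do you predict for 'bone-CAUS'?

[lɔnda]

The CAUS morpheme has two allomorphs, [-da] and [-ta].
By contrast the PST suffix keeps its initial [d] throughout — that segment must be underlying.
So the underlying form is /-ta/, and voiceless stops become voiced after a nasal.
After 'bone', which ends in a nasal, the suffix surfaces as [-da], giving [lɔnda].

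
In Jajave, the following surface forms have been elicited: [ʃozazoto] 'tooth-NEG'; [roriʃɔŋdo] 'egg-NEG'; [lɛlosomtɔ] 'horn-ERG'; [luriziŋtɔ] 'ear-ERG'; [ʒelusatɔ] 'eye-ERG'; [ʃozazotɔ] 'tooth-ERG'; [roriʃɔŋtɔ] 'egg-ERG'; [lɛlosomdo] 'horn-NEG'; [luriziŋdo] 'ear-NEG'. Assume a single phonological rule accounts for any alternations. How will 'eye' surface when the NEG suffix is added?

The NEG suffix surfaces as [-do] and [-to], depending on the final segment of the stem.
The ERG suffix, which begins with [t], is invariant after every stem; so [t] is not altered by any rule here.
The NEG suffix is therefore /-do/ underlyingly, with post-vocalic devoicing: voiced stops become voiceless after a vowel.
After 'eye', which ends in a vowel, the suffix surfaces as [-to], giving [ʒelusato].

[ʒelusato]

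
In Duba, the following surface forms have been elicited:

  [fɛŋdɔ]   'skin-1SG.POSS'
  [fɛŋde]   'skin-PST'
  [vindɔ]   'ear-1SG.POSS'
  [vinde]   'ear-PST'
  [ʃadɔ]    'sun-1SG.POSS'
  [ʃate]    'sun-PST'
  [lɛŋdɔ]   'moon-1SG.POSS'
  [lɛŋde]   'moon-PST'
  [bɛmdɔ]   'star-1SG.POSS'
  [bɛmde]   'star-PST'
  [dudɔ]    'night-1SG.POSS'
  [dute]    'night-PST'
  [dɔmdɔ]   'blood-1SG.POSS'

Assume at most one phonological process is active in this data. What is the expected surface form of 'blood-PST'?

The PST suffix surfaces as [-de] and [-te], depending on the final segment of the stem.
By contrast the 1SG.POSS suffix keeps its initial [d] throughout — that segment must be underlying.
So the underlying form is /-te/, and voiceless stops become voiced after a nasal.
After 'blood', which ends in a nasal, the suffix surfaces as [-de], giving [dɔmde].

[dɔmde]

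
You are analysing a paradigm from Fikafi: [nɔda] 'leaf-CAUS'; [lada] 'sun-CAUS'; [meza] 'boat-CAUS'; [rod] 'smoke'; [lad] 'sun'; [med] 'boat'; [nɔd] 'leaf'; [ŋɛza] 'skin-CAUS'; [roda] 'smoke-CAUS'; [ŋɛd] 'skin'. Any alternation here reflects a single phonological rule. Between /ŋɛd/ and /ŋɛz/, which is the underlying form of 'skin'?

/ŋɛz/

The stem for 'skin' ends in [d] in [ŋɛd] but [z] in [ŋɛza].
Compare 'sun', with invariant [d] in [lad] and [lada]: an analysis with underlying /d/ and a rule producing [z] before the CAUS suffix would wrongly predict alternation here too.
Therefore /z/ is basic and [d] is derived by word-final hardening (voiced fricatives become stops word-finally).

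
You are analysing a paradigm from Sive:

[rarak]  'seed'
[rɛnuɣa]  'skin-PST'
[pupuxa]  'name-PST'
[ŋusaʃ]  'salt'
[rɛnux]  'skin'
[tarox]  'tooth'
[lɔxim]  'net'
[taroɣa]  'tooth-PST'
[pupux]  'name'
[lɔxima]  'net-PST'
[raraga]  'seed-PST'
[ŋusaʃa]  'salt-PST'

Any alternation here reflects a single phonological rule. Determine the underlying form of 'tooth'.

/taroɣ/

The root 'tooth' surfaces as [taroɣa] and [tarox], with a stem-final [ɣ] ~ [x] alternation.
If /x/ were underlying and a rule turned it into [ɣ] before the PST suffix, 'name' would also alternate; but it has [x] in both [pupuxa] and [pupux].
The underlying segment must be /ɣ/; voiced obstruents become voiceless word-finally, yielding [x] there.
Hence 'tooth' is /taroɣ/ underlyingly.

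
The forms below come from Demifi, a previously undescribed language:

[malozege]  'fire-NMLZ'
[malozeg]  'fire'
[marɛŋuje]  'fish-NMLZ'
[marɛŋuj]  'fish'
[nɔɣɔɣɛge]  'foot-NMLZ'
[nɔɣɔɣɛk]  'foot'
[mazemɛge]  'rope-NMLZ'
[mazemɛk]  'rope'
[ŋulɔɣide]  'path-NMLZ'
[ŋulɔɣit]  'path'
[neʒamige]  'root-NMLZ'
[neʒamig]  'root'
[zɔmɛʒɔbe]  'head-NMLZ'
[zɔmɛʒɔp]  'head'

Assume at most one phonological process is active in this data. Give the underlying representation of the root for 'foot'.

/nɔɣɔɣɛk/

In [nɔɣɔɣɛge] and [nɔɣɔɣɛk] the final segment of 'foot' alternates: [g] ~ [k].
Compare 'root', with invariant [g] in [neʒamige] and [neʒamig]: an analysis with underlying /g/ and a rule producing [k] in isolation would wrongly predict alternation here too.
So /k/ is underlying, and a rule of intervocalic voicing — voiceless stops become voiced between vowels — gives [g].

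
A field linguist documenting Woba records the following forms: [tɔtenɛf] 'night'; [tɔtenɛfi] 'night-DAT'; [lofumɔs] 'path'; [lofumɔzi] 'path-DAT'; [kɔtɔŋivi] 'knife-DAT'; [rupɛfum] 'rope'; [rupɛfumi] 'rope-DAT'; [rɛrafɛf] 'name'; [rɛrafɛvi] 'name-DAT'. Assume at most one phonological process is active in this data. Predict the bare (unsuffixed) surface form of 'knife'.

In [rɛrafɛf] and [rɛrafɛvi] the final segment of 'name' alternates: [f] ~ [v].
Compare 'night', with invariant [f] in [tɔtenɛf] and [tɔtenɛfi]: an analysis with underlying /f/ and a rule producing [v] before the DAT suffix would wrongly predict alternation here too.
So /v/ is underlying, and a rule of word-final obstruent devoicing — voiced obstruents become voiceless word-finally — gives [f].
From [kɔtɔŋivi] the stem 'knife' is /kɔtɔŋiv/; word-finally this yields [kɔtɔŋif].

[kɔtɔŋif]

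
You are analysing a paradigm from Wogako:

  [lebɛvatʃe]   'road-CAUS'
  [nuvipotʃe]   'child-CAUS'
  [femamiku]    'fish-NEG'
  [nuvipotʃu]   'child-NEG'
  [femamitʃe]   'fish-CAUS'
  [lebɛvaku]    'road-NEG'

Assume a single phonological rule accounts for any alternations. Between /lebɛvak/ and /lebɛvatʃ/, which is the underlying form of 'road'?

/lebɛvak/

'road' shows [k] ~ [tʃ] at the end of the stem ([lebɛvaku] vs [lebɛvatʃe]).
Compare 'child', with invariant [tʃ] in [nuvipotʃu] and [nuvipotʃe]: an analysis with underlying /tʃ/ and a rule producing [k] before the NEG suffix would wrongly predict alternation here too.
So /k/ is underlying, and a rule of palatalization before a front vowel — /k/ becomes palato-alveolar [tʃ] before a front vowel — gives [tʃ].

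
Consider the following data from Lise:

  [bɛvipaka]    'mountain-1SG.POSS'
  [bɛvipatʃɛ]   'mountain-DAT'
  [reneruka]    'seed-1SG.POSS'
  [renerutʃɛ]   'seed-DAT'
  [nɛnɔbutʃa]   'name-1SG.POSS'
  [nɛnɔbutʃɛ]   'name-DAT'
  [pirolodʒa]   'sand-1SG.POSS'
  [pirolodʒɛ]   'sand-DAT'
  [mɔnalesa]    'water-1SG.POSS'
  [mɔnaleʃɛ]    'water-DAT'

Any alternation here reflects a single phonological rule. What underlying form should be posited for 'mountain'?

'mountain' shows [k] ~ [tʃ] at the end of the stem ([bɛvipaka] vs [bɛvipatʃɛ]).
If /tʃ/ were underlying and a rule turned it into [k] before the 1SG.POSS suffix, 'name' would also alternate; but it has [tʃ] in both [nɛnɔbutʃa] and [nɛnɔbutʃɛ].
The underlying segment must be /k/; /k/ and /s/ become palato-alveolar [tʃ] and [ʃ] before a front vowel, yielding [tʃ] there.

/bɛvipak/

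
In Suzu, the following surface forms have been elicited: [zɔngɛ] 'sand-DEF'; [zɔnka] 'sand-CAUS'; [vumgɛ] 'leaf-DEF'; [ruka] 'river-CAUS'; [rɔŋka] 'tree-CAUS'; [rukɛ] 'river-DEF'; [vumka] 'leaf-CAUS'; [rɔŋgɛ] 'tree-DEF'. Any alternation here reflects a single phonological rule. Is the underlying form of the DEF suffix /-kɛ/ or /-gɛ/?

The DEF suffix surfaces as [-gɛ] and [-kɛ], depending on the final segment of the stem.
The CAUS suffix, which begins with [k], is invariant after every stem; so [k] is not altered by any rule here.
So the underlying form is /-gɛ/, and voiced stops become voiceless after a vowel.

/-gɛ/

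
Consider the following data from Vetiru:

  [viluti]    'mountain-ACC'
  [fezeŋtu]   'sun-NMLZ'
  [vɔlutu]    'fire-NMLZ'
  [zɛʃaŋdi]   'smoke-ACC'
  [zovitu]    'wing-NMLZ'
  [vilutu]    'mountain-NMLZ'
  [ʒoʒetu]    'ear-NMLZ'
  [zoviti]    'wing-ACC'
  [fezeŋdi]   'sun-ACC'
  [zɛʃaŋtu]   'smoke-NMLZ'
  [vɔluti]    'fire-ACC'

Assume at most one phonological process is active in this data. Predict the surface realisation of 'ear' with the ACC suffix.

[ʒoʒeti]

The ACC morpheme has two allomorphs, [-di] and [-ti].
By contrast the NMLZ suffix keeps its initial [t] throughout — that segment must be underlying.
So the underlying form is /-di/, and voiced stops become voiceless after a vowel.
After 'ear', which ends in a vowel, the suffix surfaces as [-ti], giving [ʒoʒeti].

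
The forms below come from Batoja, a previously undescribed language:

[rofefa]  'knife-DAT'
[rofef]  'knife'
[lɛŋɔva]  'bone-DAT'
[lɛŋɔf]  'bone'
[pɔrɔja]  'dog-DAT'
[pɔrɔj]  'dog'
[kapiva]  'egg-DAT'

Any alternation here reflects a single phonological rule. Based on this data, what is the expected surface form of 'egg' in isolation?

In [lɛŋɔva] and [lɛŋɔf] the final segment of 'bone' alternates: [v] ~ [f].
Compare 'knife', with invariant [f] in [rofefa] and [rofef]: an analysis with underlying /f/ and a rule producing [v] before the DAT suffix would wrongly predict alternation here too.
The alternation reflects word-final obstruent devoicing: voiced obstruents become voiceless word-finally. /v/ is underlying.
The one attested form of 'egg', [kapiva], shows underlying /kapiv/. Applying the same rule word-finally gives [kapif].

[kapif]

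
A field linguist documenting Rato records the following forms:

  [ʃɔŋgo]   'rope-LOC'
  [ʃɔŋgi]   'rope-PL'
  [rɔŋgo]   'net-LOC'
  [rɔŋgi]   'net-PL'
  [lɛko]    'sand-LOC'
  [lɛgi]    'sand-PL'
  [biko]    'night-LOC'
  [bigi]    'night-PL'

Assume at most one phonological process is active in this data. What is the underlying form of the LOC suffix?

/-ko/

The LOC suffix surfaces as [-go] and [-ko], depending on the final segment of the stem.
By contrast the PL suffix keeps its initial [g] throughout — that segment must be underlying.
The LOC suffix is therefore /-ko/ underlyingly, with post-nasal voicing: voiceless stops become voiced after a nasal.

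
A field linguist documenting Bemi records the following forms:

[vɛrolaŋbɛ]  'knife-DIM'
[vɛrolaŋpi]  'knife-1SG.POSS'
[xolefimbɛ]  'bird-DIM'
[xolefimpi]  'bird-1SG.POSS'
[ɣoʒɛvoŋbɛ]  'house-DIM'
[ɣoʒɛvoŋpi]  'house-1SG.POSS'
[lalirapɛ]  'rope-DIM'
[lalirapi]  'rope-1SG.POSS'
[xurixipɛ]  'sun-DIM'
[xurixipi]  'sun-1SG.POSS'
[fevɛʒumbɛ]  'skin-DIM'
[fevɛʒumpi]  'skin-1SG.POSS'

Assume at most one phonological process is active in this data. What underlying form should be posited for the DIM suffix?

/-bɛ/

The DIM suffix surfaces as [-bɛ] and [-pɛ], depending on the final segment of the stem.
The 1SG.POSS suffix, which begins with [p], is invariant after every stem; so [p] is not altered by any rule here.
The DIM suffix is therefore /-bɛ/ underlyingly, with post-vocalic devoicing: voiced stops become voiceless after a vowel.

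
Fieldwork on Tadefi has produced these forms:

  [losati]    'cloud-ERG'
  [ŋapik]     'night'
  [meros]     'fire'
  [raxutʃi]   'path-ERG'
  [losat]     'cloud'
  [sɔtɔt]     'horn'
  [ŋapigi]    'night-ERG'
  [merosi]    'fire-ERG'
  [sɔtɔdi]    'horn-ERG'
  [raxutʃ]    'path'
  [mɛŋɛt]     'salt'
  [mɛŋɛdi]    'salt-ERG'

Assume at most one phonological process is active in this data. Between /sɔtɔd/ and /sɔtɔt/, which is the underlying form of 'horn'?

/sɔtɔd/

The root 'horn' surfaces as [sɔtɔt] and [sɔtɔdi], with a stem-final [t] ~ [d] alternation.
The stem 'cloud' ([losat], [losati]) shows [t] unchanged in both environments, so [t] cannot be basic with [d] derived before the ERG suffix.
The alternation reflects word-final obstruent devoicing: voiced obstruents become voiceless word-finally. /d/ is underlying.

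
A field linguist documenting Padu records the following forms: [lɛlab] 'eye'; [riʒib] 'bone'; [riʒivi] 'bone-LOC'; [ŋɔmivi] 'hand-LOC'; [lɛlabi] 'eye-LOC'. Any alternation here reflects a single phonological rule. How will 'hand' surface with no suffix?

The stem for 'bone' ends in [b] in [riʒib] but [v] in [riʒivi].
Compare 'eye', with invariant [b] in [lɛlab] and [lɛlabi]: an analysis with underlying /b/ and a rule producing [v] before the LOC suffix would wrongly predict alternation here too.
The underlying segment must be /v/; voiced fricatives become stops word-finally, yielding [b] there.
The one attested form of 'hand', [ŋɔmivi], shows underlying /ŋɔmiv/. Applying the same rule word-finally gives [ŋɔmib].

[ŋɔmib]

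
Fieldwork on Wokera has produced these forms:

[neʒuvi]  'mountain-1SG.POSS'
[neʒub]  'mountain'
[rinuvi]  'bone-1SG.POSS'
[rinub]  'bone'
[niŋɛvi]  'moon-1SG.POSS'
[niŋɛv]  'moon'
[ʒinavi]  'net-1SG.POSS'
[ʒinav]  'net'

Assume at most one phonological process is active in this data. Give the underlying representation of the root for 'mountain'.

/neʒub/

'mountain' shows [v] ~ [b] at the end of the stem ([neʒuvi] vs [neʒub]).
But 'net' keeps [v] in both environments ([ʒinavi], [ʒinav]), so there is no rule changing /v/ to [b] in isolation.
So /b/ is underlying, and a rule of intervocalic spirantization — voiced stops become fricatives between vowels — gives [v].
So 'mountain' = /neʒub/.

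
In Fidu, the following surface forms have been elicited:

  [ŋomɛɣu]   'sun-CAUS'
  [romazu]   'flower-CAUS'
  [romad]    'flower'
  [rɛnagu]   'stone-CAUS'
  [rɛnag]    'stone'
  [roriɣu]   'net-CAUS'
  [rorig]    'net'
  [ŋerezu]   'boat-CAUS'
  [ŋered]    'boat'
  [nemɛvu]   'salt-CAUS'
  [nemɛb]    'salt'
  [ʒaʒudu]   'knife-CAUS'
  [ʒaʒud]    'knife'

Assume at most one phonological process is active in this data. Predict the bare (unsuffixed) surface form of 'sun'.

[ŋomɛg]

'net' shows [ɣ] ~ [g] at the end of the stem ([roriɣu] vs [rorig]).
But 'stone' keeps [g] in both environments ([rɛnagu], [rɛnag]), so there is no rule changing /g/ to [ɣ] before the CAUS suffix.
Therefore /ɣ/ is basic and [g] is derived by word-final hardening (voiced fricatives become stops word-finally).
The one attested form of 'sun', [ŋomɛɣu], shows underlying /ŋomɛɣ/. Applying the same rule word-finally gives [ŋomɛg].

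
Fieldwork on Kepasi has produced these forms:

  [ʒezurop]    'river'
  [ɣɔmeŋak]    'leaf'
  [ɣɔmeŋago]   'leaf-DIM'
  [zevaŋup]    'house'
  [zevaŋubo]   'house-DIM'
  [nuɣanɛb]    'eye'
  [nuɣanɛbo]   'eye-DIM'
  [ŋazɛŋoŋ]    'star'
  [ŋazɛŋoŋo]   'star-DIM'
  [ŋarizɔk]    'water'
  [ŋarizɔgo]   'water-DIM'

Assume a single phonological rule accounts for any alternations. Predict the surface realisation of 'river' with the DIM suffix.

The root 'house' surfaces as [zevaŋup] and [zevaŋubo], with a stem-final [p] ~ [b] alternation.
If /b/ were underlying and a rule turned it into [p] in isolation, 'eye' would also alternate; but it has [b] in both [nuɣanɛb] and [nuɣanɛbo].
The alternation reflects intervocalic voicing: voiceless stops become voiced between vowels. /p/ is underlying.
The one attested form of 'river', [ʒezurop], shows underlying /ʒezurop/. Applying the same rule between vowels gives [ʒezurobo].

[ʒezurobo]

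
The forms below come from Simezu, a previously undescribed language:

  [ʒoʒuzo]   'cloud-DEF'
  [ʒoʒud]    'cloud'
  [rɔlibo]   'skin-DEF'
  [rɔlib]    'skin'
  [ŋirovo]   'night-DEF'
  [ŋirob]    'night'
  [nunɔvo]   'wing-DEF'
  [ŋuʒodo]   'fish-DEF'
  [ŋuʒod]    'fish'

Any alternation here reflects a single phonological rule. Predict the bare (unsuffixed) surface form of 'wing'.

[nunɔb]

The stem for 'night' ends in [v] in [ŋirovo] but [b] in [ŋirob].
Compare 'skin', with invariant [b] in [rɔlibo] and [rɔlib]: an analysis with underlying /b/ and a rule producing [v] before the DEF suffix would wrongly predict alternation here too.
The underlying segment must be /v/; voiced fricatives become stops word-finally, yielding [b] there.
From [nunɔvo] the stem 'wing' is /nunɔv/; word-finally this yields [nunɔb].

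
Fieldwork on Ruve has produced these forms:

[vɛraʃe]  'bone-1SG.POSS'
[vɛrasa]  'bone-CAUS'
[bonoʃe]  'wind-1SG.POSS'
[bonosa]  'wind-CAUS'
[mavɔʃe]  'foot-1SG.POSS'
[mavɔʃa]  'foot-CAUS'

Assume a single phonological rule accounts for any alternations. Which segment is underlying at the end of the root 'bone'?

/s/

In [vɛraʃe] and [vɛrasa] the final segment of 'bone' alternates: [ʃ] ~ [s].
Compare 'foot', with invariant [ʃ] in [mavɔʃe] and [mavɔʃa]: an analysis with underlying /ʃ/ and a rule producing [s] before the CAUS suffix would wrongly predict alternation here too.
Therefore /s/ is basic and [ʃ] is derived by palatalization before a front vowel (/s/ becomes palato-alveolar [ʃ] before a front vowel).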